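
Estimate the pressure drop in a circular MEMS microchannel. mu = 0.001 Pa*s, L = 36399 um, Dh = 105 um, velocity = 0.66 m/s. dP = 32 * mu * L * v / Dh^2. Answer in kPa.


Step 1: Convert to SI: L = 36399e-6 m, Dh = 105e-6 m
Step 2: dP = 32 * 0.001 * 36399e-6 * 0.66 / (105e-6)^2
Step 3: dP = 69727.61 Pa
Step 4: Convert to kPa: dP = 69.73 kPa


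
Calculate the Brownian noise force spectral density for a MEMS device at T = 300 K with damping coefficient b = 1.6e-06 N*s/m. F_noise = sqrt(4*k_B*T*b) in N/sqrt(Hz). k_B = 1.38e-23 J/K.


Step 1: Compute 4 * k_B * T * b
= 4 * 1.38e-23 * 300 * 1.6e-06
= 2.6496e-26 N^2/Hz
Step 2: F_noise = sqrt(2.6496e-26)
F_noise = 1.63e-13 N/sqrt(Hz)


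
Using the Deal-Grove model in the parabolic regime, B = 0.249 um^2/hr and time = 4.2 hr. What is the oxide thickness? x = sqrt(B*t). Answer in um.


Step 1: Compute B*t = 0.249 * 4.2 = 1.0458
Step 2: x = sqrt(1.0458)
x = 1.023 um


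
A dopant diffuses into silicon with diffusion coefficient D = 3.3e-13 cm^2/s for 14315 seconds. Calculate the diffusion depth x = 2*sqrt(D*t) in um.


Step 1: Compute D*t = 3.3e-13 * 14315 = 4.72395e-09 cm^2
Step 2: sqrt(D*t) = 6.8731e-05 cm
Step 3: x = 2 * 6.8731e-05 cm = 1.37462e-04 cm
Step 4: Convert to um (1 cm = 1e4 um): x = 1.375 um


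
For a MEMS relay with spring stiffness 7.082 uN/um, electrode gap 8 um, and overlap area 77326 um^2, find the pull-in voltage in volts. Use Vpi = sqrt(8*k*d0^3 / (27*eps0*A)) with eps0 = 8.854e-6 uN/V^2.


Step 1: Compute numerator: 8 * k * d0^3 = 8 * 7.082 * 8^3 = 29007.872
Step 2: Compute denominator: 27 * eps0 * A = 27 * 8.854e-6 * 77326 = 18.485399
Step 3: Vpi = sqrt(29007.872 / 18.485399)
Vpi = 39.61 V


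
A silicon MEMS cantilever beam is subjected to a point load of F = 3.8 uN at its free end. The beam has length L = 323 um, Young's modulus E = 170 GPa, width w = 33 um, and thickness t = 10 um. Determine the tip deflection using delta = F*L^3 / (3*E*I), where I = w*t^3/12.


Step 1: Calculate the second moment of area.
I = w * t^3 / 12 = 33 * 10^3 / 12 = 2750.0 um^4
Step 2: Convert E to consistent units (1 GPa = 1000 uN/um^2).
E = 170 GPa = 170000 uN/um^2
Step 3: Calculate tip deflection.
delta = F * L^3 / (3 * E * I)
delta = 3.8 * 323^3 / (3 * 170000 * 2750.0)
delta = 0.0913 um


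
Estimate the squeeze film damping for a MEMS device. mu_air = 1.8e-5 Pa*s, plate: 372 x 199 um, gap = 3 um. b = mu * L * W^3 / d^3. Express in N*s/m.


Step 1: Convert to SI.
L = 372e-6 m, W = 199e-6 m, d = 3e-6 m
Step 2: W^3 = (199e-6)^3 = 7.88e-12 m^3
Step 3: d^3 = (3e-6)^3 = 2.70e-17 m^3
Step 4: b = 1.8e-5 * 372e-6 * 7.88e-12 / 2.70e-17
b = 1.95e-03 N*s/m


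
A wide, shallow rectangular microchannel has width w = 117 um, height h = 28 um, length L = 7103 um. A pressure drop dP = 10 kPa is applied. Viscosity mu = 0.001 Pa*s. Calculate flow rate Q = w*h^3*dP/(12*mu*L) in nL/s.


Step 1: Convert all dimensions to SI (meters).
w = 117e-6 m, h = 28e-6 m, L = 7103e-6 m, dP = 10e3 Pa
Step 2: Q = w * h^3 * dP / (12 * mu * L)
Q = 117e-6 * (28e-6)^3 * 10e3 / (12 * 0.001 * 7103e-6) = 3.013262e-10 m^3/s
Step 3: Convert Q from m^3/s to nL/s (1 m^3 = 1e12 nL, so multiply by 1e12).
Q = 301.326 nL/s


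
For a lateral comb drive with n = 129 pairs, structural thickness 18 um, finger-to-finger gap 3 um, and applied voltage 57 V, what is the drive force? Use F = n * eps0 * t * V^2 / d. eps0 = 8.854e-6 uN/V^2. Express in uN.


Step 1: Parameters: n=129, eps0=8.854e-6 uN/V^2, t=18 um, V=57 V, d=3 um
Step 2: V^2 = 3249
Step 3: F = 129 * 8.854e-6 * 18 * 3249 / 3
F = 22.265 uN


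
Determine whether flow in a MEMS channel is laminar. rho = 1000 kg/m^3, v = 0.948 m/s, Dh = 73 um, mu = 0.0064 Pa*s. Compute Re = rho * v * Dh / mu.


Step 1: Convert Dh to meters: Dh = 73e-6 m
Step 2: Re = rho * v * Dh / mu
Re = 1000 * 0.948 * 73e-6 / 0.0064
Re = 10.813
Since Re = 10.813 is below ~2300, the flow is laminar.


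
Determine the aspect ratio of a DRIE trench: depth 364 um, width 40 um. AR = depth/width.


Step 1: AR = depth / width
Step 2: AR = 364 / 40
AR = 9.1


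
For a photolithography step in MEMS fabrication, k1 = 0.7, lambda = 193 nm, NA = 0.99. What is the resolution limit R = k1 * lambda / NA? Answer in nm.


Step 1: Identify values: k1 = 0.7, lambda = 193 nm, NA = 0.99
Step 2: R = k1 * lambda / NA
R = 0.7 * 193 / 0.99
R = 136.5 nm


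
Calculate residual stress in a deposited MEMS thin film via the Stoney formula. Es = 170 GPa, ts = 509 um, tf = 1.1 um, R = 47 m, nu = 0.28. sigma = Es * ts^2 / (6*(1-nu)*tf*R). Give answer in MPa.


Step 1: Compute numerator: Es * ts^2 = 170 * 509^2 = 44043770 (GPa*um^2)
Step 2: Compute denominator (R in um): 6*(1-nu)*tf*R = 6*0.72*1.1*47e6 = 223344000.0 (um^2)
Step 3: sigma (GPa) = 44043770 / 223344000.0 = 1.97201e-01 GPa
Step 4: Convert to MPa (x1000): sigma = 197.2 MPa


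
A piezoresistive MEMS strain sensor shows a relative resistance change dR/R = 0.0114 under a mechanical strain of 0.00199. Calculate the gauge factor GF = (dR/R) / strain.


Step 1: Identify values.
dR/R = 0.0114, strain = 0.00199
Step 2: GF = (dR/R) / strain = 0.0114 / 0.00199
GF = 5.7


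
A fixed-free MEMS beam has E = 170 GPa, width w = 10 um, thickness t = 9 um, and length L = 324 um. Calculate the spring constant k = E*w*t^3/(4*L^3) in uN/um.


Step 1: Convert E to consistent units (1 GPa = 1000 uN/um^2).
E = 170 GPa = 170000 uN/um^2
Step 2: Compute t^3 = 9^3 = 729
Step 3: Compute L^3 = 324^3 = 34012224
Step 4: k = 170000 * 10 * 729 / (4 * 34012224)
k = 9.1092 uN/um


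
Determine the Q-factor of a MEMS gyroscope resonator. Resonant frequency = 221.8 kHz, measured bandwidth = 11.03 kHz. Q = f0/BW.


Step 1: Q = f0 / bandwidth
Step 2: Q = 221.8 / 11.03
Q = 20.1


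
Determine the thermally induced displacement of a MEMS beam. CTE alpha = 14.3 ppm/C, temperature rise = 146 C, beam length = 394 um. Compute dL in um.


Step 1: Convert CTE: alpha = 14.3 ppm/C = 14.3e-6 /C
Step 2: dL = 14.3e-6 * 146 * 394
dL = 0.8226 um


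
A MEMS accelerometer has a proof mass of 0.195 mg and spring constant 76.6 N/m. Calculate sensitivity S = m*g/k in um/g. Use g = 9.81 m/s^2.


Step 1: Convert mass: m = 0.195 mg = 1.95e-07 kg
Step 2: S = m * g / k = 1.95e-07 * 9.81 / 76.6
Step 3: S = 2.50e-08 m/g
Step 4: Convert to um/g: S = 0.025 um/g


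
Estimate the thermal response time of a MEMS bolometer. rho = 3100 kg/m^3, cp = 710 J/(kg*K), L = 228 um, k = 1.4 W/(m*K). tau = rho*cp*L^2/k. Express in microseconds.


Step 1: Convert L to m: L = 228e-6 m
Step 2: L^2 = (228e-6)^2 = 5.1984e-08 m^2
Step 3: tau = 3100 * 710 * 5.1984e-08 / 1.4 = 8.172627429e-02 s
Step 4: Convert to microseconds (multiply by 1e6).
tau = 81726.274 us


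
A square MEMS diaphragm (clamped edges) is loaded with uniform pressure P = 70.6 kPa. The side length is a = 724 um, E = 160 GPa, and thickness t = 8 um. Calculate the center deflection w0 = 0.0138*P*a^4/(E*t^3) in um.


Step 1: Convert pressure to compatible units (E is in GPa, so P in GPa).
P = 70.6 kPa = 70.6e-6 GPa
Step 2: Compute numerator: 0.0138 * P * a^4.
a^4 = 724^4 = 274760478976
numerator = 0.0138 * 70.6e-6 * 274760478976 = 2.676936e+05
Step 3: Compute denominator: E * t^3 = 160 * 8^3 = 81920
Step 4: w0 = numerator / denominator = 2.676936e+05 / 81920 = 3.2677 um


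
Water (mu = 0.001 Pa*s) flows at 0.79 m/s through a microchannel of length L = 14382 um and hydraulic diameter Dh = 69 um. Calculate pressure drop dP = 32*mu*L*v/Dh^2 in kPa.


Step 1: Convert to SI: L = 14382e-6 m, Dh = 69e-6 m
Step 2: dP = 32 * 0.001 * 14382e-6 * 0.79 / (69e-6)^2
Step 3: dP = 76365.67 Pa
Step 4: Convert to kPa: dP = 76.37 kPa


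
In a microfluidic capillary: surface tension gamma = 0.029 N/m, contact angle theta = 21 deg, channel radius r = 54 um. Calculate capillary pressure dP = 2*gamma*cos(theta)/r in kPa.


Step 1: cos(21 deg) = 0.9336
Step 2: Convert r to m: r = 54e-6 m
Step 3: dP = 2 * 0.029 * 0.9336 / 54e-6 = 1002.8 Pa
Step 4: Convert Pa to kPa (divide by 1000).
dP = 1.0 kPa


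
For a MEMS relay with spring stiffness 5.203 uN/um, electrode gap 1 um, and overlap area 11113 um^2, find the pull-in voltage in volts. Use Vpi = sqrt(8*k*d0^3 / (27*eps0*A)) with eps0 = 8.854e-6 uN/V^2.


Step 1: Compute numerator: 8 * k * d0^3 = 8 * 5.203 * 1^3 = 41.624
Step 2: Compute denominator: 27 * eps0 * A = 27 * 8.854e-6 * 11113 = 2.656652
Step 3: Vpi = sqrt(41.624 / 2.656652)
Vpi = 3.96 V


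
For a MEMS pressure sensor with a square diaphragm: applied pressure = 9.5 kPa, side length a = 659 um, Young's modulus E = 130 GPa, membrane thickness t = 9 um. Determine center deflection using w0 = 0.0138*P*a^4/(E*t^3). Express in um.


Step 1: Convert pressure to compatible units (E is in GPa, so P in GPa).
P = 9.5 kPa = 9.5e-6 GPa
Step 2: Compute numerator: 0.0138 * P * a^4.
a^4 = 659^4 = 188599986961
numerator = 0.0138 * 9.5e-6 * 188599986961 = 2.47255e+04
Step 3: Compute denominator: E * t^3 = 130 * 9^3 = 94770
Step 4: w0 = numerator / denominator = 2.47255e+04 / 94770 = 0.2609 um


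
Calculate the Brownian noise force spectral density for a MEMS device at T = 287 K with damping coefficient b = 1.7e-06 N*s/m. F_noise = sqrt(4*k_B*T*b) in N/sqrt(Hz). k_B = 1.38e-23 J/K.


Step 1: Compute 4 * k_B * T * b
= 4 * 1.38e-23 * 287 * 1.7e-06
= 2.6932e-26 N^2/Hz
Step 2: F_noise = sqrt(2.6932e-26)
F_noise = 1.64e-13 N/sqrt(Hz)


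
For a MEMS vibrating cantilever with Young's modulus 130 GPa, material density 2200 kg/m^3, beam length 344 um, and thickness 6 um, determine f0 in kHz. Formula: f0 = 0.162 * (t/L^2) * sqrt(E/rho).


Step 1: Convert units to SI.
t_SI = 6e-6 m, L_SI = 344e-6 m
Step 2: Calculate sqrt(E/rho).
sqrt(130e9 / 2200) = 7687.06 m/s
Step 3: Compute f0.
f0 = 0.162 * 6e-6 / (344e-6)^2 * 7687.06 = 63140.7 Hz = 63.14 kHz


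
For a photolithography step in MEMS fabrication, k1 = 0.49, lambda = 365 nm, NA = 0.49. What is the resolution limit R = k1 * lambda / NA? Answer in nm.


Step 1: Identify values: k1 = 0.49, lambda = 365 nm, NA = 0.49
Step 2: R = k1 * lambda / NA
R = 0.49 * 365 / 0.49
R = 365.0 nm


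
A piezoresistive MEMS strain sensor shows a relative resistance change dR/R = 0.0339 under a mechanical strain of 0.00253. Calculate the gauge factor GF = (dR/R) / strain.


Step 1: Identify values.
dR/R = 0.0339, strain = 0.00253
Step 2: GF = (dR/R) / strain = 0.0339 / 0.00253
GF = 13.4


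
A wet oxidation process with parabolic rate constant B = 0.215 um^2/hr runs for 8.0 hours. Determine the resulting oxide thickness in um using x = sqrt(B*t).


Step 1: Compute B*t = 0.215 * 8.0 = 1.72
Step 2: x = sqrt(1.72)
x = 1.311 um


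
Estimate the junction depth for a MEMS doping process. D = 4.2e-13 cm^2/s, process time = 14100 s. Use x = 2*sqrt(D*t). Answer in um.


Step 1: Compute D*t = 4.2e-13 * 14100 = 5.922e-09 cm^2
Step 2: sqrt(D*t) = 7.69545e-05 cm
Step 3: x = 2 * 7.69545e-05 cm = 1.53909e-04 cm
Step 4: Convert to um (1 cm = 1e4 um): x = 1.539 um


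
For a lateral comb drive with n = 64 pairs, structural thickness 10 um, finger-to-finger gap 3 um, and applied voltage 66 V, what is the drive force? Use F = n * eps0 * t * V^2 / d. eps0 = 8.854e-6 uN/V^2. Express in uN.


Step 1: Parameters: n=64, eps0=8.854e-6 uN/V^2, t=10 um, V=66 V, d=3 um
Step 2: V^2 = 4356
Step 3: F = 64 * 8.854e-6 * 10 * 4356 / 3
F = 8.228 uN


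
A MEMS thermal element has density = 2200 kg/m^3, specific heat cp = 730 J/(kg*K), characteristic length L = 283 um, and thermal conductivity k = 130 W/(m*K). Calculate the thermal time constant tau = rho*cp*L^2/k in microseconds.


Step 1: Convert L to m: L = 283e-6 m
Step 2: L^2 = (283e-6)^2 = 8.0089e-08 m^2
Step 3: tau = 2200 * 730 * 8.0089e-08 / 130 = 9.8940718e-04 s
Step 4: Convert to microseconds (multiply by 1e6).
tau = 989.407 us


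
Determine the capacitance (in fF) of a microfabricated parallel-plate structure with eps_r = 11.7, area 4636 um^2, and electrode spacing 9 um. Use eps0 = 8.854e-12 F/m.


Step 1: Convert area to m^2: A = 4636e-12 m^2
Step 2: Convert gap to m: d = 9e-6 m
Step 3: C = eps0 * eps_r * A / d
C = 8.854e-12 * 11.7 * 4636e-12 / 9e-6
Step 4: Convert to fF (multiply by 1e15).
C = 53.36 fF


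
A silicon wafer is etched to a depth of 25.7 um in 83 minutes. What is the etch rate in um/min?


Step 1: Etch rate = depth / time
Step 2: rate = 25.7 / 83
rate = 0.31 um/min


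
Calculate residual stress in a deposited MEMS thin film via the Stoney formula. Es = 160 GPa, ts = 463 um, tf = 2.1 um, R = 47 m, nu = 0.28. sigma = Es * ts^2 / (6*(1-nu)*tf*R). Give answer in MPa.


Step 1: Compute numerator: Es * ts^2 = 160 * 463^2 = 34299040 (GPa*um^2)
Step 2: Compute denominator (R in um): 6*(1-nu)*tf*R = 6*0.72*2.1*47e6 = 426384000.0 (um^2)
Step 3: sigma (GPa) = 34299040 / 426384000.0 = 8.0442e-02 GPa
Step 4: Convert to MPa (x1000): sigma = 80.4 MPa


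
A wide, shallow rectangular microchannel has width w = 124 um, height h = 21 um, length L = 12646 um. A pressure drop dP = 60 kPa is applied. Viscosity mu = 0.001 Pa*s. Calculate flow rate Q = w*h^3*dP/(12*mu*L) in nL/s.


Step 1: Convert all dimensions to SI (meters).
w = 124e-6 m, h = 21e-6 m, L = 12646e-6 m, dP = 60e3 Pa
Step 2: Q = w * h^3 * dP / (12 * mu * L)
Q = 124e-6 * (21e-6)^3 * 60e3 / (12 * 0.001 * 12646e-6) = 4.5404238e-10 m^3/s
Step 3: Convert Q from m^3/s to nL/s (1 m^3 = 1e12 nL, so multiply by 1e12).
Q = 454.042 nL/s


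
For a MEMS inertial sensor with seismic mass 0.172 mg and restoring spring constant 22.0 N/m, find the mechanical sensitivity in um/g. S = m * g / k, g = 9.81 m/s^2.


Step 1: Convert mass: m = 0.172 mg = 1.72e-07 kg
Step 2: S = m * g / k = 1.72e-07 * 9.81 / 22.0
Step 3: S = 7.67e-08 m/g
Step 4: Convert to um/g: S = 0.077 um/g


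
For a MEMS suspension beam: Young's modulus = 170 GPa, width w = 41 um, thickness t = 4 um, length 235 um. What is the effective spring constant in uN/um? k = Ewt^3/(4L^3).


Step 1: Convert E to consistent units (1 GPa = 1000 uN/um^2).
E = 170 GPa = 170000 uN/um^2
Step 2: Compute t^3 = 4^3 = 64
Step 3: Compute L^3 = 235^3 = 12977875
Step 4: k = 170000 * 41 * 64 / (4 * 12977875)
k = 8.5931 uN/um


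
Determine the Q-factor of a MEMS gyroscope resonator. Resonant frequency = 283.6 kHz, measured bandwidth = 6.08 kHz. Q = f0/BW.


Step 1: Q = f0 / bandwidth
Step 2: Q = 283.6 / 6.08
Q = 46.6


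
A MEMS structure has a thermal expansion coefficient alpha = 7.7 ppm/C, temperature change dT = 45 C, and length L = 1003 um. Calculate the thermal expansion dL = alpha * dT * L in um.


Step 1: Convert CTE: alpha = 7.7 ppm/C = 7.7e-6 /C
Step 2: dL = 7.7e-6 * 45 * 1003
dL = 0.3475 um


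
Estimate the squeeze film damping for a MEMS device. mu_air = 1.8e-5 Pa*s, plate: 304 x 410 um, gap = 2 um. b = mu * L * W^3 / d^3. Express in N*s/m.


Step 1: Convert to SI.
L = 304e-6 m, W = 410e-6 m, d = 2e-6 m
Step 2: W^3 = (410e-6)^3 = 6.89e-11 m^3
Step 3: d^3 = (2e-6)^3 = 8.00e-18 m^3
Step 4: b = 1.8e-5 * 304e-6 * 6.89e-11 / 8.00e-18
b = 4.71e-02 N*s/m


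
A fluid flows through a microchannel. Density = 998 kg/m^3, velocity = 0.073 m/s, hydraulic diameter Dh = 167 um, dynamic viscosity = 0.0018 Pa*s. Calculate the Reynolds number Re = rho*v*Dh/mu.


Step 1: Convert Dh to meters: Dh = 167e-6 m
Step 2: Re = rho * v * Dh / mu
Re = 998 * 0.073 * 167e-6 / 0.0018
Re = 6.759


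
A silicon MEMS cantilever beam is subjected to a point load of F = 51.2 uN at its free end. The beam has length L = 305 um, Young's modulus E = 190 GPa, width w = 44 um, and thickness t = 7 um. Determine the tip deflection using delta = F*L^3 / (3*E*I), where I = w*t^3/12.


Step 1: Calculate the second moment of area.
I = w * t^3 / 12 = 44 * 7^3 / 12 = 1257.6667 um^4
Step 2: Convert E to consistent units (1 GPa = 1000 uN/um^2).
E = 190 GPa = 190000 uN/um^2
Step 3: Calculate tip deflection.
delta = F * L^3 / (3 * E * I)
delta = 51.2 * 305^3 / (3 * 190000 * 1257.6667)
delta = 2.0264 um


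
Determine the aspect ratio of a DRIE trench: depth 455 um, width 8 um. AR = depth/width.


Step 1: AR = depth / width
Step 2: AR = 455 / 8
AR = 56.9


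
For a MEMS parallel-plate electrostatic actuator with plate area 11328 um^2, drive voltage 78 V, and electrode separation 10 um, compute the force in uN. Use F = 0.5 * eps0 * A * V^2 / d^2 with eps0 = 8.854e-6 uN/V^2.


Step 1: Identify parameters.
eps0 = 8.854e-6 uN/V^2, A = 11328 um^2, V = 78 V, d = 10 um
Step 2: Compute V^2 = 78^2 = 6084
Step 3: Compute d^2 = 10^2 = 100
Step 4: F = 0.5 * 8.854e-6 * 11328 * 6084 / 100
F = 3.051 uN


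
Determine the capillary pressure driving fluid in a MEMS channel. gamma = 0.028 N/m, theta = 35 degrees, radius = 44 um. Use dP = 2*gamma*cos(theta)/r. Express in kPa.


Step 1: cos(35 deg) = 0.8192
Step 2: Convert r to m: r = 44e-6 m
Step 3: dP = 2 * 0.028 * 0.8192 / 44e-6 = 1042.6 Pa
Step 4: Convert Pa to kPa (divide by 1000).
dP = 1.04 kPa


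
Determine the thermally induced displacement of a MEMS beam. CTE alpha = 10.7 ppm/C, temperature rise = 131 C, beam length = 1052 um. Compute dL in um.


Step 1: Convert CTE: alpha = 10.7 ppm/C = 10.7e-6 /C
Step 2: dL = 10.7e-6 * 131 * 1052
dL = 1.4746 um


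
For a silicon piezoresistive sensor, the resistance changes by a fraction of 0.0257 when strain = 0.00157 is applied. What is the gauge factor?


Step 1: Identify values.
dR/R = 0.0257, strain = 0.00157
Step 2: GF = (dR/R) / strain = 0.0257 / 0.00157
GF = 16.4


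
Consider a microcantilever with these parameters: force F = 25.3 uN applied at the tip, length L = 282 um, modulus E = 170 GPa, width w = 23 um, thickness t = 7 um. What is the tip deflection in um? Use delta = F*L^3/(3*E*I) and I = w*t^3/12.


Step 1: Calculate the second moment of area.
I = w * t^3 / 12 = 23 * 7^3 / 12 = 657.4167 um^4
Step 2: Convert E to consistent units (1 GPa = 1000 uN/um^2).
E = 170 GPa = 170000 uN/um^2
Step 3: Calculate tip deflection.
delta = F * L^3 / (3 * E * I)
delta = 25.3 * 282^3 / (3 * 170000 * 657.4167)
delta = 1.6922 um


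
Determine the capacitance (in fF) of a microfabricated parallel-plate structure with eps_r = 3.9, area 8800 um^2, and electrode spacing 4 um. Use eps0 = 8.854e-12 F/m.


Step 1: Convert area to m^2: A = 8800e-12 m^2
Step 2: Convert gap to m: d = 4e-6 m
Step 3: C = eps0 * eps_r * A / d
C = 8.854e-12 * 3.9 * 8800e-12 / 4e-6
Step 4: Convert to fF (multiply by 1e15).
C = 75.97 fF


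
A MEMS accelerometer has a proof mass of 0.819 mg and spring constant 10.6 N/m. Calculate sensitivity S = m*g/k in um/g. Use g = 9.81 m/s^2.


Step 1: Convert mass: m = 0.819 mg = 8.19e-07 kg
Step 2: S = m * g / k = 8.19e-07 * 9.81 / 10.6
Step 3: S = 7.58e-07 m/g
Step 4: Convert to um/g: S = 0.758 um/g


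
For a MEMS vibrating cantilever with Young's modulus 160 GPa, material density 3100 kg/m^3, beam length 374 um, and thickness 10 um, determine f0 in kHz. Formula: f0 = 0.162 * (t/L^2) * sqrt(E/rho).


Step 1: Convert units to SI.
t_SI = 10e-6 m, L_SI = 374e-6 m
Step 2: Calculate sqrt(E/rho).
sqrt(160e9 / 3100) = 7184.21 m/s
Step 3: Compute f0.
f0 = 0.162 * 10e-6 / (374e-6)^2 * 7184.21 = 83205.3 Hz = 83.21 kHz


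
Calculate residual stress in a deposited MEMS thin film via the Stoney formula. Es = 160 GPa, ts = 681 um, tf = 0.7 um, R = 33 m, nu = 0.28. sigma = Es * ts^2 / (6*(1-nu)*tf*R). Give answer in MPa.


Step 1: Compute numerator: Es * ts^2 = 160 * 681^2 = 74201760 (GPa*um^2)
Step 2: Compute denominator (R in um): 6*(1-nu)*tf*R = 6*0.72*0.7*33e6 = 99792000.0 (um^2)
Step 3: sigma (GPa) = 74201760 / 99792000.0 = 7.43564e-01 GPa
Step 4: Convert to MPa (x1000): sigma = 743.6 MPa


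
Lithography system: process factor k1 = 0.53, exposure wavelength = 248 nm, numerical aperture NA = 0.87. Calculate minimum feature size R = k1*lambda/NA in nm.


Step 1: Identify values: k1 = 0.53, lambda = 248 nm, NA = 0.87
Step 2: R = k1 * lambda / NA
R = 0.53 * 248 / 0.87
R = 151.1 nm


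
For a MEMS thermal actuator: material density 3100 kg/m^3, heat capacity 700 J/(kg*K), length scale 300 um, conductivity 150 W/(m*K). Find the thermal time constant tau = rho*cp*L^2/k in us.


Step 1: Convert L to m: L = 300e-6 m
Step 2: L^2 = (300e-6)^2 = 9e-08 m^2
Step 3: tau = 3100 * 700 * 9e-08 / 150 = 1.302e-03 s
Step 4: Convert to microseconds (multiply by 1e6).
tau = 1302.0 us


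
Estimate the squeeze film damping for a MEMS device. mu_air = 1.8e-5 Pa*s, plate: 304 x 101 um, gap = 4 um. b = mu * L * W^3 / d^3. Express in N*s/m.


Step 1: Convert to SI.
L = 304e-6 m, W = 101e-6 m, d = 4e-6 m
Step 2: W^3 = (101e-6)^3 = 1.03e-12 m^3
Step 3: d^3 = (4e-6)^3 = 6.40e-17 m^3
Step 4: b = 1.8e-5 * 304e-6 * 1.03e-12 / 6.40e-17
b = 8.81e-05 N*s/m


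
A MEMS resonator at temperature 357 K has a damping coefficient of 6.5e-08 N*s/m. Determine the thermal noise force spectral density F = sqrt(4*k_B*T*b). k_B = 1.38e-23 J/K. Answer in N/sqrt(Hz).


Step 1: Compute 4 * k_B * T * b
= 4 * 1.38e-23 * 357 * 6.5e-08
= 1.2809e-27 N^2/Hz
Step 2: F_noise = sqrt(1.2809e-27)
F_noise = 3.58e-14 N/sqrt(Hz)


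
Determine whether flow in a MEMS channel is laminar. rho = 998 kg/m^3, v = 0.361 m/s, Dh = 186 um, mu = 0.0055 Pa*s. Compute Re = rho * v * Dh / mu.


Step 1: Convert Dh to meters: Dh = 186e-6 m
Step 2: Re = rho * v * Dh / mu
Re = 998 * 0.361 * 186e-6 / 0.0055
Re = 12.184
Since Re = 12.184 is below ~2300, the flow is laminar.


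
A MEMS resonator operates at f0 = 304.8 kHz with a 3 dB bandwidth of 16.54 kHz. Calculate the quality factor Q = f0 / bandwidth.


Step 1: Q = f0 / bandwidth
Step 2: Q = 304.8 / 16.54
Q = 18.4


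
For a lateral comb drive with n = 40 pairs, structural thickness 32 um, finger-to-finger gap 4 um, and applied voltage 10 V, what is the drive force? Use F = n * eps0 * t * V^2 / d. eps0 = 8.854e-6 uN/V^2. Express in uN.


Step 1: Parameters: n=40, eps0=8.854e-6 uN/V^2, t=32 um, V=10 V, d=4 um
Step 2: V^2 = 100
Step 3: F = 40 * 8.854e-6 * 32 * 100 / 4
F = 0.283 uN


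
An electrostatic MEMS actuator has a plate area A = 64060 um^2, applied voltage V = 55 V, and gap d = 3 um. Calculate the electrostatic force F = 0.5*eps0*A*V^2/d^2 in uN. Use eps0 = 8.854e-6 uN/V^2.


Step 1: Identify parameters.
eps0 = 8.854e-6 uN/V^2, A = 64060 um^2, V = 55 V, d = 3 um
Step 2: Compute V^2 = 55^2 = 3025
Step 3: Compute d^2 = 3^2 = 9
Step 4: F = 0.5 * 8.854e-6 * 64060 * 3025 / 9
F = 95.319 uN


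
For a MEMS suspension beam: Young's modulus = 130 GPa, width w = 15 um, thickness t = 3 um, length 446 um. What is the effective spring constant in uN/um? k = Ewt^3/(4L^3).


Step 1: Convert E to consistent units (1 GPa = 1000 uN/um^2).
E = 130 GPa = 130000 uN/um^2
Step 2: Compute t^3 = 3^3 = 27
Step 3: Compute L^3 = 446^3 = 88716536
Step 4: k = 130000 * 15 * 27 / (4 * 88716536)
k = 0.1484 uN/um


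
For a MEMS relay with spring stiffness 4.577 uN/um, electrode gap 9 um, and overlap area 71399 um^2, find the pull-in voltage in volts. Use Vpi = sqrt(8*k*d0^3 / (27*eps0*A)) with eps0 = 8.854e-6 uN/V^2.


Step 1: Compute numerator: 8 * k * d0^3 = 8 * 4.577 * 9^3 = 26693.064
Step 2: Compute denominator: 27 * eps0 * A = 27 * 8.854e-6 * 71399 = 17.068502
Step 3: Vpi = sqrt(26693.064 / 17.068502)
Vpi = 39.55 V


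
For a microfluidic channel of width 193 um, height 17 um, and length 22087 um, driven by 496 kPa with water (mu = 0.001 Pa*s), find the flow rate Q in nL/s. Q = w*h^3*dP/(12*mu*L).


Step 1: Convert all dimensions to SI (meters).
w = 193e-6 m, h = 17e-6 m, L = 22087e-6 m, dP = 496e3 Pa
Step 2: Q = w * h^3 * dP / (12 * mu * L)
Q = 193e-6 * (17e-6)^3 * 496e3 / (12 * 0.001 * 22087e-6) = 1.77446637e-09 m^3/s
Step 3: Convert Q from m^3/s to nL/s (1 m^3 = 1e12 nL, so multiply by 1e12).
Q = 1774.466 nL/s


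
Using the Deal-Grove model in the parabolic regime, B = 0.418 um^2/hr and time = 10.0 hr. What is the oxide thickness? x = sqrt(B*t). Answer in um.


Step 1: Compute B*t = 0.418 * 10.0 = 4.18
Step 2: x = sqrt(4.18)
x = 2.045 um


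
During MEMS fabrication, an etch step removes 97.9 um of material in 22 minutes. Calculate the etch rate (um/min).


Step 1: Etch rate = depth / time
Step 2: rate = 97.9 / 22
rate = 4.45 um/min


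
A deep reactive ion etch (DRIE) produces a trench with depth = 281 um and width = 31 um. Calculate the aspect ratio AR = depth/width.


Step 1: AR = depth / width
Step 2: AR = 281 / 31
AR = 9.1


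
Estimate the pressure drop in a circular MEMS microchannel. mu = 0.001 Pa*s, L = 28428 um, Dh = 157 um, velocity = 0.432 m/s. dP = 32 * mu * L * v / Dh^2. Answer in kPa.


Step 1: Convert to SI: L = 28428e-6 m, Dh = 157e-6 m
Step 2: dP = 32 * 0.001 * 28428e-6 * 0.432 / (157e-6)^2
Step 3: dP = 15943.39 Pa
Step 4: Convert to kPa: dP = 15.94 kPa


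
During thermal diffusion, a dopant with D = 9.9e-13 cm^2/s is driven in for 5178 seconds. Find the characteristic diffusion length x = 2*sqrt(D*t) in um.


Step 1: Compute D*t = 9.9e-13 * 5178 = 5.12622e-09 cm^2
Step 2: sqrt(D*t) = 7.15976e-05 cm
Step 3: x = 2 * 7.15976e-05 cm = 1.431952e-04 cm
Step 4: Convert to um (1 cm = 1e4 um): x = 1.432 um


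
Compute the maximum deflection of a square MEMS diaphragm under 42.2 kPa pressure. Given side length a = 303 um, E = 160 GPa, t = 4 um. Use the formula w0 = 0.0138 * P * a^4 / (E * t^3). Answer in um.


Step 1: Convert pressure to compatible units (E is in GPa, so P in GPa).
P = 42.2 kPa = 42.2e-6 GPa
Step 2: Compute numerator: 0.0138 * P * a^4.
a^4 = 303^4 = 8428892481
numerator = 0.0138 * 42.2e-6 * 8428892481 = 4.90865e+03
Step 3: Compute denominator: E * t^3 = 160 * 4^3 = 10240
Step 4: w0 = numerator / denominator = 4.90865e+03 / 10240 = 0.4794 um


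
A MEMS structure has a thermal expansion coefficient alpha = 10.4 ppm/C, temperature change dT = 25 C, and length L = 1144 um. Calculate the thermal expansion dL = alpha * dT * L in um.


Step 1: Convert CTE: alpha = 10.4 ppm/C = 10.4e-6 /C
Step 2: dL = 10.4e-6 * 25 * 1144
dL = 0.2974 um


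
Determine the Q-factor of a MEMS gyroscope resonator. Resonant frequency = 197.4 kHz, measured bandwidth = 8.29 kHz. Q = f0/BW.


Step 1: Q = f0 / bandwidth
Step 2: Q = 197.4 / 8.29
Q = 23.8


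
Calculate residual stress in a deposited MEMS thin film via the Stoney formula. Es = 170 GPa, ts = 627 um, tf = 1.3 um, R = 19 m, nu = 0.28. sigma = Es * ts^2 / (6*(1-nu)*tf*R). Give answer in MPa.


Step 1: Compute numerator: Es * ts^2 = 170 * 627^2 = 66831930 (GPa*um^2)
Step 2: Compute denominator (R in um): 6*(1-nu)*tf*R = 6*0.72*1.3*19e6 = 106704000.0 (um^2)
Step 3: sigma (GPa) = 66831930 / 106704000.0 = 6.2633e-01 GPa
Step 4: Convert to MPa (x1000): sigma = 626.3 MPa


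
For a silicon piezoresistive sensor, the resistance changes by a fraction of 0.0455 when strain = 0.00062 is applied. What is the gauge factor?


Step 1: Identify values.
dR/R = 0.0455, strain = 0.00062
Step 2: GF = (dR/R) / strain = 0.0455 / 0.00062
GF = 73.4


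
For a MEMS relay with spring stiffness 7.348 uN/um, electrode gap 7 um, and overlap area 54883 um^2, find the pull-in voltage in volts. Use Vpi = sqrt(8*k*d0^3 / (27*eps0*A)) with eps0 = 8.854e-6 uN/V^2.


Step 1: Compute numerator: 8 * k * d0^3 = 8 * 7.348 * 7^3 = 20162.912
Step 2: Compute denominator: 27 * eps0 * A = 27 * 8.854e-6 * 54883 = 13.12022
Step 3: Vpi = sqrt(20162.912 / 13.12022)
Vpi = 39.2 V


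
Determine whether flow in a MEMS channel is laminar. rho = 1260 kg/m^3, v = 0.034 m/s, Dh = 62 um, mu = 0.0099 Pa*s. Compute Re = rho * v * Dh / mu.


Step 1: Convert Dh to meters: Dh = 62e-6 m
Step 2: Re = rho * v * Dh / mu
Re = 1260 * 0.034 * 62e-6 / 0.0099
Re = 0.268
Since Re = 0.268 is below ~2300, the flow is laminar.


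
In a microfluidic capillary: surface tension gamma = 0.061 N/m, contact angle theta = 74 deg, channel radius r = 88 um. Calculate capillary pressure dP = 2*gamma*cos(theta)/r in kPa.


Step 1: cos(74 deg) = 0.2756
Step 2: Convert r to m: r = 88e-6 m
Step 3: dP = 2 * 0.061 * 0.2756 / 88e-6 = 382.1 Pa
Step 4: Convert Pa to kPa (divide by 1000).
dP = 0.38 kPa


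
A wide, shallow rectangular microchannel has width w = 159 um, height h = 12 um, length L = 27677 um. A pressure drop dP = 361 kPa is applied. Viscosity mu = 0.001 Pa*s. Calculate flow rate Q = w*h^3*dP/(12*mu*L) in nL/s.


Step 1: Convert all dimensions to SI (meters).
w = 159e-6 m, h = 12e-6 m, L = 27677e-6 m, dP = 361e3 Pa
Step 2: Q = w * h^3 * dP / (12 * mu * L)
Q = 159e-6 * (12e-6)^3 * 361e3 / (12 * 0.001 * 27677e-6) = 2.986399e-10 m^3/s
Step 3: Convert Q from m^3/s to nL/s (1 m^3 = 1e12 nL, so multiply by 1e12).
Q = 298.64 nL/s


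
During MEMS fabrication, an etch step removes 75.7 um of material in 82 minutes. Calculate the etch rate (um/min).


Step 1: Etch rate = depth / time
Step 2: rate = 75.7 / 82
rate = 0.923 um/min


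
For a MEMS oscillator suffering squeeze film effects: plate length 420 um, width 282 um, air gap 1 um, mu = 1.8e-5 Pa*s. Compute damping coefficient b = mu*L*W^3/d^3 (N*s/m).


Step 1: Convert to SI.
L = 420e-6 m, W = 282e-6 m, d = 1e-6 m
Step 2: W^3 = (282e-6)^3 = 2.24e-11 m^3
Step 3: d^3 = (1e-6)^3 = 1.00e-18 m^3
Step 4: b = 1.8e-5 * 420e-6 * 2.24e-11 / 1.00e-18
b = 1.70e-01 N*s/m


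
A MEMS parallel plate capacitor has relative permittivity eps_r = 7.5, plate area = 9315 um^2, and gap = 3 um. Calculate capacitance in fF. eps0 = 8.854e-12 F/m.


Step 1: Convert area to m^2: A = 9315e-12 m^2
Step 2: Convert gap to m: d = 3e-6 m
Step 3: C = eps0 * eps_r * A / d
C = 8.854e-12 * 7.5 * 9315e-12 / 3e-6
Step 4: Convert to fF (multiply by 1e15).
C = 206.19 fF


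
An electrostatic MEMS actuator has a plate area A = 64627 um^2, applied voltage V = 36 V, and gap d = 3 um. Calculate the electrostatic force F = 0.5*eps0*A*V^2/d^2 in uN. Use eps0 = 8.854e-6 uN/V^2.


Step 1: Identify parameters.
eps0 = 8.854e-6 uN/V^2, A = 64627 um^2, V = 36 V, d = 3 um
Step 2: Compute V^2 = 36^2 = 1296
Step 3: Compute d^2 = 3^2 = 9
Step 4: F = 0.5 * 8.854e-6 * 64627 * 1296 / 9
F = 41.199 uN


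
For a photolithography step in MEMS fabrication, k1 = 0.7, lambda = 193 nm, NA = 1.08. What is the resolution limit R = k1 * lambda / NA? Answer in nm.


Step 1: Identify values: k1 = 0.7, lambda = 193 nm, NA = 1.08
Step 2: R = k1 * lambda / NA
R = 0.7 * 193 / 1.08
R = 125.1 nm


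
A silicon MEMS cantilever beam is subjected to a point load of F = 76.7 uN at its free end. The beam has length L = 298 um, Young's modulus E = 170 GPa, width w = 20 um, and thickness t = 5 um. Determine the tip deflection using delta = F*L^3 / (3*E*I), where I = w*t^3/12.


Step 1: Calculate the second moment of area.
I = w * t^3 / 12 = 20 * 5^3 / 12 = 208.3333 um^4
Step 2: Convert E to consistent units (1 GPa = 1000 uN/um^2).
E = 170 GPa = 170000 uN/um^2
Step 3: Calculate tip deflection.
delta = F * L^3 / (3 * E * I)
delta = 76.7 * 298^3 / (3 * 170000 * 208.3333)
delta = 19.1036 um


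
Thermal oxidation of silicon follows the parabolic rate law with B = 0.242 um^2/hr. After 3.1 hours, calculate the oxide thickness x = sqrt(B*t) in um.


Step 1: Compute B*t = 0.242 * 3.1 = 0.7502
Step 2: x = sqrt(0.7502)
x = 0.866 um


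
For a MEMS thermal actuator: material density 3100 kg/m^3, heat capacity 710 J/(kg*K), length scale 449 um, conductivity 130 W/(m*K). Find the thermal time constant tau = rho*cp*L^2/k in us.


Step 1: Convert L to m: L = 449e-6 m
Step 2: L^2 = (449e-6)^2 = 2.01601e-07 m^2
Step 3: tau = 3100 * 710 * 2.01601e-07 / 130 = 3.41326e-03 s
Step 4: Convert to microseconds (multiply by 1e6).
tau = 3413.26 us


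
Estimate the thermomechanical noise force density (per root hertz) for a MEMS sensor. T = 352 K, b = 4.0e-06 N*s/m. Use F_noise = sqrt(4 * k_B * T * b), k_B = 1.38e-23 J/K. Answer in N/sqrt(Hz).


Step 1: Compute 4 * k_B * T * b
= 4 * 1.38e-23 * 352 * 4.0e-06
= 7.7722e-26 N^2/Hz
Step 2: F_noise = sqrt(7.7722e-26)
F_noise = 2.79e-13 N/sqrt(Hz)


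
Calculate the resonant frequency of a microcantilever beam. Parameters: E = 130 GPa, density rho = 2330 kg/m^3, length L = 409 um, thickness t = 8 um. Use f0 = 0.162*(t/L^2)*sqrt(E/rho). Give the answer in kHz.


Step 1: Convert units to SI.
t_SI = 8e-6 m, L_SI = 409e-6 m
Step 2: Calculate sqrt(E/rho).
sqrt(130e9 / 2330) = 7469.54 m/s
Step 3: Compute f0.
f0 = 0.162 * 8e-6 / (409e-6)^2 * 7469.54 = 57869.8 Hz = 57.87 kHz


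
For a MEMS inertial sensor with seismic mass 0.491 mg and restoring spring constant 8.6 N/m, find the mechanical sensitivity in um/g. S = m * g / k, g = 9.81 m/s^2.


Step 1: Convert mass: m = 0.491 mg = 4.91e-07 kg
Step 2: S = m * g / k = 4.91e-07 * 9.81 / 8.6
Step 3: S = 5.60e-07 m/g
Step 4: Convert to um/g: S = 0.56 um/g


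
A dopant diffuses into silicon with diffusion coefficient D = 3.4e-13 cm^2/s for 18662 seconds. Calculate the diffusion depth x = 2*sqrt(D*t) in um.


Step 1: Compute D*t = 3.4e-13 * 18662 = 6.34508e-09 cm^2
Step 2: sqrt(D*t) = 7.9656e-05 cm
Step 3: x = 2 * 7.9656e-05 cm = 1.59312e-04 cm
Step 4: Convert to um (1 cm = 1e4 um): x = 1.593 um


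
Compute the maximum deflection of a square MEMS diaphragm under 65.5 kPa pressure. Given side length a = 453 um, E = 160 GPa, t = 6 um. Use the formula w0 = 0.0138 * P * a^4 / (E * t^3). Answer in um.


Step 1: Convert pressure to compatible units (E is in GPa, so P in GPa).
P = 65.5 kPa = 65.5e-6 GPa
Step 2: Compute numerator: 0.0138 * P * a^4.
a^4 = 453^4 = 42110733681
numerator = 0.0138 * 65.5e-6 * 42110733681 = 3.806389e+04
Step 3: Compute denominator: E * t^3 = 160 * 6^3 = 34560
Step 4: w0 = numerator / denominator = 3.806389e+04 / 34560 = 1.1014 um


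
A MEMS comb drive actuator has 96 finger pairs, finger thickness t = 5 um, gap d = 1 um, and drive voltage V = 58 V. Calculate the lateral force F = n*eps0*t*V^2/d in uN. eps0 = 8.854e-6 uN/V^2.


Step 1: Parameters: n=96, eps0=8.854e-6 uN/V^2, t=5 um, V=58 V, d=1 um
Step 2: V^2 = 3364
Step 3: F = 96 * 8.854e-6 * 5 * 3364 / 1
F = 14.297 uN


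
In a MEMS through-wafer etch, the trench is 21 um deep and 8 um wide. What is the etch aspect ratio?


Step 1: AR = depth / width
Step 2: AR = 21 / 8
AR = 2.6


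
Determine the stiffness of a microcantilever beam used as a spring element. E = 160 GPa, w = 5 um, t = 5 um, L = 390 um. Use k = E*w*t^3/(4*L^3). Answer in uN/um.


Step 1: Convert E to consistent units (1 GPa = 1000 uN/um^2).
E = 160 GPa = 160000 uN/um^2
Step 2: Compute t^3 = 5^3 = 125
Step 3: Compute L^3 = 390^3 = 59319000
Step 4: k = 160000 * 5 * 125 / (4 * 59319000)
k = 0.4215 uN/um


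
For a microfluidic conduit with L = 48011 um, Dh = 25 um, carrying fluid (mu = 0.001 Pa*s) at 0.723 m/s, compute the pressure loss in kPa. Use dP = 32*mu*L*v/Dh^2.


Step 1: Convert to SI: L = 48011e-6 m, Dh = 25e-6 m
Step 2: dP = 32 * 0.001 * 48011e-6 * 0.723 / (25e-6)^2
Step 3: dP = 1777251.99 Pa
Step 4: Convert to kPa: dP = 1777.25 kPa


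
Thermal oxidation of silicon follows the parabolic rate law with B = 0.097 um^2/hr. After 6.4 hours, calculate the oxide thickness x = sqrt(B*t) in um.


Step 1: Compute B*t = 0.097 * 6.4 = 0.6208
Step 2: x = sqrt(0.6208)
x = 0.788 um


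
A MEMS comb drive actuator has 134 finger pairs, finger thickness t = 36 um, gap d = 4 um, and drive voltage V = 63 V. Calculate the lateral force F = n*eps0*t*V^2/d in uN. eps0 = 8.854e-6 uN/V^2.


Step 1: Parameters: n=134, eps0=8.854e-6 uN/V^2, t=36 um, V=63 V, d=4 um
Step 2: V^2 = 3969
Step 3: F = 134 * 8.854e-6 * 36 * 3969 / 4
F = 42.381 uN


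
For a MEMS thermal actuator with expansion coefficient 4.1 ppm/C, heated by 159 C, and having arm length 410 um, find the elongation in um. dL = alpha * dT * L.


Step 1: Convert CTE: alpha = 4.1 ppm/C = 4.1e-6 /C
Step 2: dL = 4.1e-6 * 159 * 410
dL = 0.2673 um


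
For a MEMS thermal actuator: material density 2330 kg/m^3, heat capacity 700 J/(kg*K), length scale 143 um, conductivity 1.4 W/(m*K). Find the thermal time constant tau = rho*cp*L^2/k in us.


Step 1: Convert L to m: L = 143e-6 m
Step 2: L^2 = (143e-6)^2 = 2.0449e-08 m^2
Step 3: tau = 2330 * 700 * 2.0449e-08 / 1.4 = 2.3823085e-02 s
Step 4: Convert to microseconds (multiply by 1e6).
tau = 23823.085 us


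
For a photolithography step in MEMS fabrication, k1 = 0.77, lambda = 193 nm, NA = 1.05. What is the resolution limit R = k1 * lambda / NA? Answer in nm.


Step 1: Identify values: k1 = 0.77, lambda = 193 nm, NA = 1.05
Step 2: R = k1 * lambda / NA
R = 0.77 * 193 / 1.05
R = 141.5 nm


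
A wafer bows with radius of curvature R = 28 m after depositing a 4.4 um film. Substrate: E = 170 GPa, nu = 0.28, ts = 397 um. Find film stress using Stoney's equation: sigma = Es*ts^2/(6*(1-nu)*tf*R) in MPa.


Step 1: Compute numerator: Es * ts^2 = 170 * 397^2 = 26793530 (GPa*um^2)
Step 2: Compute denominator (R in um): 6*(1-nu)*tf*R = 6*0.72*4.4*28e6 = 532224000.0 (um^2)
Step 3: sigma (GPa) = 26793530 / 532224000.0 = 5.0343e-02 GPa
Step 4: Convert to MPa (x1000): sigma = 50.3 MPa


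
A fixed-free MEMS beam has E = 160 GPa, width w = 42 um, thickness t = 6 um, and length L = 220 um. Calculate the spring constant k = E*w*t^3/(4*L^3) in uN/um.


Step 1: Convert E to consistent units (1 GPa = 1000 uN/um^2).
E = 160 GPa = 160000 uN/um^2
Step 2: Compute t^3 = 6^3 = 216
Step 3: Compute L^3 = 220^3 = 10648000
Step 4: k = 160000 * 42 * 216 / (4 * 10648000)
k = 34.0796 uN/um


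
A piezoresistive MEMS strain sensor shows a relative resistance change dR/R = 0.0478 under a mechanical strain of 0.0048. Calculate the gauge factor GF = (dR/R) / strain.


Step 1: Identify values.
dR/R = 0.0478, strain = 0.0048
Step 2: GF = (dR/R) / strain = 0.0478 / 0.0048
GF = 10.0


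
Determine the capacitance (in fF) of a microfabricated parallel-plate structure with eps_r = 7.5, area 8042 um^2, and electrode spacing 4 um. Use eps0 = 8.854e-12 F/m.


Step 1: Convert area to m^2: A = 8042e-12 m^2
Step 2: Convert gap to m: d = 4e-6 m
Step 3: C = eps0 * eps_r * A / d
C = 8.854e-12 * 7.5 * 8042e-12 / 4e-6
Step 4: Convert to fF (multiply by 1e15).
C = 133.51 fF


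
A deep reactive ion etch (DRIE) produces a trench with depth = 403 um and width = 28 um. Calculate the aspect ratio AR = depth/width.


Step 1: AR = depth / width
Step 2: AR = 403 / 28
AR = 14.4


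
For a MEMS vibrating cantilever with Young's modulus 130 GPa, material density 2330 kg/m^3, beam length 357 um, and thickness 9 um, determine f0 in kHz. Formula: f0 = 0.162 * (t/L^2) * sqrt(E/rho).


Step 1: Convert units to SI.
t_SI = 9e-6 m, L_SI = 357e-6 m
Step 2: Calculate sqrt(E/rho).
sqrt(130e9 / 2330) = 7469.54 m/s
Step 3: Compute f0.
f0 = 0.162 * 9e-6 / (357e-6)^2 * 7469.54 = 85450.6 Hz = 85.45 kHz


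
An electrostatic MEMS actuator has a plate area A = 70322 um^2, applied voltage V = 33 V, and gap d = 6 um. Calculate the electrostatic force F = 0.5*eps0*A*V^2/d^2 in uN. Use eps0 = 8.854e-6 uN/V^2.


Step 1: Identify parameters.
eps0 = 8.854e-6 uN/V^2, A = 70322 um^2, V = 33 V, d = 6 um
Step 2: Compute V^2 = 33^2 = 1089
Step 3: Compute d^2 = 6^2 = 36
Step 4: F = 0.5 * 8.854e-6 * 70322 * 1089 / 36
F = 9.417 uN


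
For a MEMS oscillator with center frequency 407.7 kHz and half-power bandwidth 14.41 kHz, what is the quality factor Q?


Step 1: Q = f0 / bandwidth
Step 2: Q = 407.7 / 14.41
Q = 28.3


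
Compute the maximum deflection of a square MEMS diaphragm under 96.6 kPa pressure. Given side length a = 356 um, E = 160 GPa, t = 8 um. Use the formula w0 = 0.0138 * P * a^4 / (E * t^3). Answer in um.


Step 1: Convert pressure to compatible units (E is in GPa, so P in GPa).
P = 96.6 kPa = 96.6e-6 GPa
Step 2: Compute numerator: 0.0138 * P * a^4.
a^4 = 356^4 = 16062013696
numerator = 0.0138 * 96.6e-6 * 16062013696 = 2.14119e+04
Step 3: Compute denominator: E * t^3 = 160 * 8^3 = 81920
Step 4: w0 = numerator / denominator = 2.14119e+04 / 81920 = 0.2614 um


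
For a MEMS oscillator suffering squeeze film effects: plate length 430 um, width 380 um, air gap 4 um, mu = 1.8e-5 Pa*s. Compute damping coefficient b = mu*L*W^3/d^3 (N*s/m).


Step 1: Convert to SI.
L = 430e-6 m, W = 380e-6 m, d = 4e-6 m
Step 2: W^3 = (380e-6)^3 = 5.49e-11 m^3
Step 3: d^3 = (4e-6)^3 = 6.40e-17 m^3
Step 4: b = 1.8e-5 * 430e-6 * 5.49e-11 / 6.40e-17
b = 6.64e-03 N*s/m
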